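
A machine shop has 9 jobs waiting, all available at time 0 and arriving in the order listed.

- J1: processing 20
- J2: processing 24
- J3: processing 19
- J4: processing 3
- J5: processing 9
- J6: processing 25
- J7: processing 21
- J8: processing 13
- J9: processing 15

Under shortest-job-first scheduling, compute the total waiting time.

SPT (increasing processing time): J4 J5 J8 J9 J3 J1 J7 J2 J6.
J4: waits 0, runs 0→3
J5: waits 3, runs 3→12
J8: waits 12, runs 12→25
J9: waits 25, runs 25→40
J3: waits 40, runs 40→59
J1: waits 59, runs 59→79
J7: waits 79, runs 79→100
J2: waits 100, runs 100→124
J6: waits 124, runs 124→149
Sum = 0+3+12+25+40+59+79+100+124 = 442.

442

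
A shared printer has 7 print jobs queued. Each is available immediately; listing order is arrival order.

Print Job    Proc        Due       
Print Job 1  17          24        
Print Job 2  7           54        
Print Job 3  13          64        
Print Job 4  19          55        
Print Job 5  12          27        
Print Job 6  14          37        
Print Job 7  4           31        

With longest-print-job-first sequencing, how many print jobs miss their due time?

LPT (decreasing processing time): Print Job 4 Print Job 1 Print Job 6 Print Job 3 Print Job 5 Print Job 2 Print Job 7.
Print Job 4: 0→19, due 55, tardiness 0
Print Job 1: 19→36, due 24, tardiness 12
Print Job 6: 36→50, due 37, tardiness 13
Print Job 3: 50→63, due 64, tardiness 0
Print Job 5: 63→75, due 27, tardiness 48
Print Job 2: 75→82, due 54, tardiness 28
Print Job 7: 82→86, due 31, tardiness 55
Late print jobs: 5.

5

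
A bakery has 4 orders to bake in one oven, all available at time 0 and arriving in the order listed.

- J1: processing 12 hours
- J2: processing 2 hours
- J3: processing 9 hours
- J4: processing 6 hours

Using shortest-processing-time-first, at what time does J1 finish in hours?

29

SPT (increasing processing time): J2 J4 J3 J1.
J2: 0→2
J4: 2→8
J3: 8→17
J1: 17→29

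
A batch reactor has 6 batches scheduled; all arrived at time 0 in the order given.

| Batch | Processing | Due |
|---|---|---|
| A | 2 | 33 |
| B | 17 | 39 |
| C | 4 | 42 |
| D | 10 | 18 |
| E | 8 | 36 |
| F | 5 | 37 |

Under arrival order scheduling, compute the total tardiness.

29

FIFO (arrival order): A B C D E F.
A: 0→2, due 33, tardiness 0
B: 2→19, due 39, tardiness 0
C: 19→23, due 42, tardiness 0
D: 23→33, due 18, tardiness 15
E: 33→41, due 36, tardiness 5
F: 41→46, due 37, tardiness 9
Sum = 0+0+0+15+5+9 = 29.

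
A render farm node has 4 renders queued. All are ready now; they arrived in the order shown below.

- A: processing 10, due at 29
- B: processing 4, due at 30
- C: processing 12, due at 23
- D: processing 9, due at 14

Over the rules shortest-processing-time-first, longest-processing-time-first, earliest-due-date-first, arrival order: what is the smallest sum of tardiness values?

7

SPT (increasing processing time): B D A C.
B: 0→4, due 30, tardiness 0
D: 4→13, due 14, tardiness 0
A: 13→23, due 29, tardiness 0
C: 23→35, due 23, tardiness 12
Sum = 0+0+0+12 = 12.
LPT (decreasing processing time): C A D B.
C: 0→12, due 23, tardiness 0
A: 12→22, due 29, tardiness 0
D: 22→31, due 14, tardiness 17
B: 31→35, due 30, tardiness 5
Sum = 0+0+17+5 = 22.
EDD (increasing due date): D C A B.
D: 0→9, due 14, tardiness 0
C: 9→21, due 23, tardiness 0
A: 21→31, due 29, tardiness 2
B: 31→35, due 30, tardiness 5
Sum = 0+0+2+5 = 7.
FIFO (arrival order): A B C D.
A: 0→10, due 29, tardiness 0
B: 10→14, due 30, tardiness 0
C: 14→26, due 23, tardiness 3
D: 26→35, due 14, tardiness 21
Sum = 0+0+3+21 = 24.
SPT 12, LPT 22, EDD 7, FIFO 24 → minimum 7.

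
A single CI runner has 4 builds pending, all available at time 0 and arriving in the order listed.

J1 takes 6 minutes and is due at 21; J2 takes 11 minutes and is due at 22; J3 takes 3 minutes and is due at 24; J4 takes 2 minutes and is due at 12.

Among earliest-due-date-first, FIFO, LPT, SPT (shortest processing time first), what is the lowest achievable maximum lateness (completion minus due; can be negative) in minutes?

-2

EDD (increasing due date): J4 J1 J2 J3.
J4: 0→2, due 12, lateness -10
J1: 2→8, due 21, lateness -13
J2: 8→19, due 22, lateness -3
J3: 19→22, due 24, lateness -2
Maximum = -2.
FIFO (arrival order): J1 J2 J3 J4.
J1: 0→6, due 21, lateness -15
J2: 6→17, due 22, lateness -5
J3: 17→20, due 24, lateness -4
J4: 20→22, due 12, lateness 10
Maximum = 10.
LPT (decreasing processing time): J2 J1 J3 J4.
J2: 0→11, due 22, lateness -11
J1: 11→17, due 21, lateness -4
J3: 17→20, due 24, lateness -4
J4: 20→22, due 12, lateness 10
Maximum = 10.
SPT (increasing processing time): J4 J3 J1 J2.
J4: 0→2, due 12, lateness -10
J3: 2→5, due 24, lateness -19
J1: 5→11, due 21, lateness -10
J2: 11→22, due 22, lateness 0
Maximum = 0.
EDD -2, FIFO 10, LPT 10, SPT 0 → minimum -2.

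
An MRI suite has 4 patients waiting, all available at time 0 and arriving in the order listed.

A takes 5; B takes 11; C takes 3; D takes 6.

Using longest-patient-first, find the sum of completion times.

LPT (decreasing processing time): B D A C.
B: 0→11
D: 11→17
A: 17→22
C: 22→25
Sum = 11+17+22+25 = 75.

75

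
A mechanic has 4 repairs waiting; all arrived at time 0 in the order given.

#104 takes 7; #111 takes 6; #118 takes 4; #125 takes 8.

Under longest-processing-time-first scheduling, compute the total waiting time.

LPT (decreasing processing time): #125 #104 #111 #118.
#125: waits 0, runs 0→8
#104: waits 8, runs 8→15
#111: waits 15, runs 15→21
#118: waits 21, runs 21→25
Sum = 0+8+15+21 = 44.

44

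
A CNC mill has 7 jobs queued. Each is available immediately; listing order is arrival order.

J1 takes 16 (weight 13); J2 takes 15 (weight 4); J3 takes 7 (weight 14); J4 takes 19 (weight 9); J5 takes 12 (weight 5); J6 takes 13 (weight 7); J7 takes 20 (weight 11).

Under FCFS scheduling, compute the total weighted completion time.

3418

FIFO (arrival order): J1 J2 J3 J4 J5 J6 J7.
J1: finishes 16, weight 13, w·C = 208
J2: finishes 31, weight 4, w·C = 124
J3: finishes 38, weight 14, w·C = 532
J4: finishes 57, weight 9, w·C = 513
J5: finishes 69, weight 5, w·C = 345
J6: finishes 82, weight 7, w·C = 574
J7: finishes 102, weight 11, w·C = 1122
Sum = 208+124+532+513+345+574+1122 = 3418.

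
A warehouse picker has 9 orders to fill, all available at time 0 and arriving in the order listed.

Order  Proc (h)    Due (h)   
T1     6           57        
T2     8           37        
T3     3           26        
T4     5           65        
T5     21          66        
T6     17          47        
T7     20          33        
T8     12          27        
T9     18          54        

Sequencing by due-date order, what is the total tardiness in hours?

EDD (increasing due date): T3 T8 T7 T2 T6 T9 T1 T4 T5.
T3: 0→3, due 26, tardiness 0
T8: 3→15, due 27, tardiness 0
T7: 15→35, due 33, tardiness 2
T2: 35→43, due 37, tardiness 6
T6: 43→60, due 47, tardiness 13
T9: 60→78, due 54, tardiness 24
T1: 78→84, due 57, tardiness 27
T4: 84→89, due 65, tardiness 24
T5: 89→110, due 66, tardiness 44
Sum = 0+0+2+6+13+24+27+24+44 = 140.

140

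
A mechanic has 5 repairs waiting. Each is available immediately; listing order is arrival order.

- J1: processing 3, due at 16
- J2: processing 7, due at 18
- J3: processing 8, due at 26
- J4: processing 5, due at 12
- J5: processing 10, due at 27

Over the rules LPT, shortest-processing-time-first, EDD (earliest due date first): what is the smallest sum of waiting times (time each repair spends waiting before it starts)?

49

LPT (decreasing processing time): J5 J3 J2 J4 J1.
J5: waits 0, runs 0→10
J3: waits 10, runs 10→18
J2: waits 18, runs 18→25
J4: waits 25, runs 25→30
J1: waits 30, runs 30→33
Sum = 0+10+18+25+30 = 83.
SPT (increasing processing time): J1 J4 J2 J3 J5.
J1: waits 0, runs 0→3
J4: waits 3, runs 3→8
J2: waits 8, runs 8→15
J3: waits 15, runs 15→23
J5: waits 23, runs 23→33
Sum = 0+3+8+15+23 = 49.
EDD (increasing due date): J4 J1 J2 J3 J5.
J4: waits 0, runs 0→5
J1: waits 5, runs 5→8
J2: waits 8, runs 8→15
J3: waits 15, runs 15→23
J5: waits 23, runs 23→33
Sum = 0+5+8+15+23 = 51.
LPT 83, SPT 49, EDD 51 → minimum 49.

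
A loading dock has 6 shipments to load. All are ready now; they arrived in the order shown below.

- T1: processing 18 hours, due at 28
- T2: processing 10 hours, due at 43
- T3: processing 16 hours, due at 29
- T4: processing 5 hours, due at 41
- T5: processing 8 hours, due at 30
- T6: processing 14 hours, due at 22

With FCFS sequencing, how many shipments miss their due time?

4

FIFO (arrival order): T1 T2 T3 T4 T5 T6.
T1: 0→18, due 28, tardiness 0
T2: 18→28, due 43, tardiness 0
T3: 28→44, due 29, tardiness 15
T4: 44→49, due 41, tardiness 8
T5: 49→57, due 30, tardiness 27
T6: 57→71, due 22, tardiness 49
Late shipments: 4.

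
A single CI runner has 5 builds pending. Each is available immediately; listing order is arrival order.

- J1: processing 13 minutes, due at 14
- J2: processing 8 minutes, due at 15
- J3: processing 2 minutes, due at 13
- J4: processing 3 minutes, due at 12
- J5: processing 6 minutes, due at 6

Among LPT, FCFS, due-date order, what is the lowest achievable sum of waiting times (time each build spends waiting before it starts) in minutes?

LPT (decreasing processing time): J1 J2 J5 J4 J3.
J1: waits 0, runs 0→13
J2: waits 13, runs 13→21
J5: waits 21, runs 21→27
J4: waits 27, runs 27→30
J3: waits 30, runs 30→32
Sum = 0+13+21+27+30 = 91.
FIFO (arrival order): J1 J2 J3 J4 J5.
J1: waits 0, runs 0→13
J2: waits 13, runs 13→21
J3: waits 21, runs 21→23
J4: waits 23, runs 23→26
J5: waits 26, runs 26→32
Sum = 0+13+21+23+26 = 83.
EDD (increasing due date): J5 J4 J3 J1 J2.
J5: waits 0, runs 0→6
J4: waits 6, runs 6→9
J3: waits 9, runs 9→11
J1: waits 11, runs 11→24
J2: waits 24, runs 24→32
Sum = 0+6+9+11+24 = 50.
LPT 91, FIFO 83, EDD 50 → minimum 50.

50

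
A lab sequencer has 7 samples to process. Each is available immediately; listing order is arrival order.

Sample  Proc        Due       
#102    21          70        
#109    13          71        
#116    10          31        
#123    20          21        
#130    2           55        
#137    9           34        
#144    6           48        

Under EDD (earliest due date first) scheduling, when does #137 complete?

EDD (increasing due date): #123 #116 #137 #144 #130 #102 #109.
#123: 0→20
#116: 20→30
#137: 30→39

39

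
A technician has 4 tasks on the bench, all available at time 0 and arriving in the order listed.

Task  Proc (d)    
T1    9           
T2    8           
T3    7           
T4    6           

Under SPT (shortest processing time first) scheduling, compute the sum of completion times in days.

70

SPT (increasing processing time): T4 T3 T2 T1.
T4: 0→6
T3: 6→13
T2: 13→21
T1: 21→30
Sum = 6+13+21+30 = 70.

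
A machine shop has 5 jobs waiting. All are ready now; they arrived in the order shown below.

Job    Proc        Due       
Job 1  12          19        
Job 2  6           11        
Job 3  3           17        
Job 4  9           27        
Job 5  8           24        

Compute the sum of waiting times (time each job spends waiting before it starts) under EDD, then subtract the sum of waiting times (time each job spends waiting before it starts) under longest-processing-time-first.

EDD (increasing due date): Job 2 Job 3 Job 1 Job 5 Job 4.
Job 2: waits 0, runs 0→6
Job 3: waits 6, runs 6→9
Job 1: waits 9, runs 9→21
Job 5: waits 21, runs 21→29
Job 4: waits 29, runs 29→38
Sum = 0+6+9+21+29 = 65.
LPT (decreasing processing time): Job 1 Job 4 Job 5 Job 2 Job 3.
Job 1: waits 0, runs 0→12
Job 4: waits 12, runs 12→21
Job 5: waits 21, runs 21→29
Job 2: waits 29, runs 29→35
Job 3: waits 35, runs 35→38
Sum = 0+12+21+29+35 = 97.
Difference = 65 − 97 = -32.

-32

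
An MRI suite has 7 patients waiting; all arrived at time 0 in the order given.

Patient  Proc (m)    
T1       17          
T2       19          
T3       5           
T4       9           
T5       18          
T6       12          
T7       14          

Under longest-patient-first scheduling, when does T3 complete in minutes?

LPT (decreasing processing time): T2 T5 T1 T7 T6 T4 T3.
T2: 0→19
T5: 19→37
T1: 37→54
T7: 54→68
T6: 68→80
T4: 80→89
T3: 89→94

94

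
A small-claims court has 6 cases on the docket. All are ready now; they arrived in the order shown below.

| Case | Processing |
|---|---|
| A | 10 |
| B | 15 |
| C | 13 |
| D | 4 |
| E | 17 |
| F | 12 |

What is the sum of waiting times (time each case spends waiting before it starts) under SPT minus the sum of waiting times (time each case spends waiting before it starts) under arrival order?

-37

SPT (increasing processing time): D A F C B E.
D: waits 0, runs 0→4
A: waits 4, runs 4→14
F: waits 14, runs 14→26
C: waits 26, runs 26→39
B: waits 39, runs 39→54
E: waits 54, runs 54→71
Sum = 0+4+14+26+39+54 = 137.
FIFO (arrival order): A B C D E F.
A: waits 0, runs 0→10
B: waits 10, runs 10→25
C: waits 25, runs 25→38
D: waits 38, runs 38→42
E: waits 42, runs 42→59
F: waits 59, runs 59→71
Sum = 0+10+25+38+42+59 = 174.
Difference = 137 − 174 = -37.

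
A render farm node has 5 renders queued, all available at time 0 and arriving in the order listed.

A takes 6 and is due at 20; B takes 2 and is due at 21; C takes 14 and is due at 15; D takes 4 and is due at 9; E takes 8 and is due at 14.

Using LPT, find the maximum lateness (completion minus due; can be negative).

23

LPT (decreasing processing time): C E A D B.
C: 0→14, due 15, lateness -1
E: 14→22, due 14, lateness 8
A: 22→28, due 20, lateness 8
D: 28→32, due 9, lateness 23
B: 32→34, due 21, lateness 13
Maximum = 23.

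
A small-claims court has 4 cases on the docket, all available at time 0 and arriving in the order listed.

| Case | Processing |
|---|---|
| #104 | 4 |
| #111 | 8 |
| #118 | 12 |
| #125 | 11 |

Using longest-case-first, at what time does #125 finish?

23

LPT (decreasing processing time): #118 #125 #111 #104.
#118: 0→12
#125: 12→23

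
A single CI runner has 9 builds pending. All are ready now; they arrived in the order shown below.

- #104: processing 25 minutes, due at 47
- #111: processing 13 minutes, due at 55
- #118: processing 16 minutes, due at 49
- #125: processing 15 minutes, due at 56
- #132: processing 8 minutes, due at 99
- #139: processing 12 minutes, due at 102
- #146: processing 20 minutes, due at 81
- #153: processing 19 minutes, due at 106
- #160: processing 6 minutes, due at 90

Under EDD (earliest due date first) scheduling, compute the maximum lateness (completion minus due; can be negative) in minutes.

28

EDD (increasing due date): #104 #118 #111 #125 #146 #160 #132 #139 #153.
#104: 0→25, due 47, lateness -22
#118: 25→41, due 49, lateness -8
#111: 41→54, due 55, lateness -1
#125: 54→69, due 56, lateness 13
#146: 69→89, due 81, lateness 8
#160: 89→95, due 90, lateness 5
#132: 95→103, due 99, lateness 4
#139: 103→115, due 102, lateness 13
#153: 115→134, due 106, lateness 28
Maximum = 28.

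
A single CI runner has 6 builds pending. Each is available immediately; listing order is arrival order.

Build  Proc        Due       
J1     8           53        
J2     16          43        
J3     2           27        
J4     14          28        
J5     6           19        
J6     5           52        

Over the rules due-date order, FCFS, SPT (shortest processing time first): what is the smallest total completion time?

EDD (increasing due date): J5 J3 J4 J2 J6 J1.
J5: 0→6
J3: 6→8
J4: 8→22
J2: 22→38
J6: 38→43
J1: 43→51
Sum = 6+8+22+38+43+51 = 168.
FIFO (arrival order): J1 J2 J3 J4 J5 J6.
J1: 0→8
J2: 8→24
J3: 24→26
J4: 26→40
J5: 40→46
J6: 46→51
Sum = 8+24+26+40+46+51 = 195.
SPT (increasing processing time): J3 J6 J5 J1 J4 J2.
J3: 0→2
J6: 2→7
J5: 7→13
J1: 13→21
J4: 21→35
J2: 35→51
Sum = 2+7+13+21+35+51 = 129.
EDD 168, FIFO 195, SPT 129 → minimum 129.

129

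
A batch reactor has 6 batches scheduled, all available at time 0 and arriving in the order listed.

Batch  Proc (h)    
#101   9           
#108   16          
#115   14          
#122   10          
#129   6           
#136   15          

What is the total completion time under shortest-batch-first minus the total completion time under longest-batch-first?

SPT (increasing processing time): #129 #101 #122 #115 #136 #108.
#129: 0→6
#101: 6→15
#122: 15→25
#115: 25→39
#136: 39→54
#108: 54→70
Sum = 6+15+25+39+54+70 = 209.
LPT (decreasing processing time): #108 #136 #115 #122 #101 #129.
#108: 0→16
#136: 16→31
#115: 31→45
#122: 45→55
#101: 55→64
#129: 64→70
Sum = 16+31+45+55+64+70 = 281.
Difference = 209 − 281 = -72.

-72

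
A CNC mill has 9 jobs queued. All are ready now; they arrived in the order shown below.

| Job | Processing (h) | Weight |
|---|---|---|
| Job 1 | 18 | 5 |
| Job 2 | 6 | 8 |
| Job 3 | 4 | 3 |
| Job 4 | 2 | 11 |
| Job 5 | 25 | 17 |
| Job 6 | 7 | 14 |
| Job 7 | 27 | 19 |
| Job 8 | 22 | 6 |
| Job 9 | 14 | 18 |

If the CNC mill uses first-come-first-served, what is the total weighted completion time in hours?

FIFO (arrival order): Job 1 Job 2 Job 3 Job 4 Job 5 Job 6 Job 7 Job 8 Job 9.
Job 1: finishes 18, weight 5, w·C = 90
Job 2: finishes 24, weight 8, w·C = 192
Job 3: finishes 28, weight 3, w·C = 84
Job 4: finishes 30, weight 11, w·C = 330
Job 5: finishes 55, weight 17, w·C = 935
Job 6: finishes 62, weight 14, w·C = 868
Job 7: finishes 89, weight 19, w·C = 1691
Job 8: finishes 111, weight 6, w·C = 666
Job 9: finishes 125, weight 18, w·C = 2250
Sum = 90+192+84+330+935+868+1691+666+2250 = 7106.

7106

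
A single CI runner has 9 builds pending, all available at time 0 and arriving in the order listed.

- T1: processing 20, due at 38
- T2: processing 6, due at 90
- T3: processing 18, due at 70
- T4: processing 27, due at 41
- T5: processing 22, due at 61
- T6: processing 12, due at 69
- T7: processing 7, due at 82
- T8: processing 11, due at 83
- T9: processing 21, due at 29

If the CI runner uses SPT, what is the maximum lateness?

103

SPT (increasing processing time): T2 T7 T8 T6 T3 T1 T9 T5 T4.
T2: 0→6, due 90, lateness -84
T7: 6→13, due 82, lateness -69
T8: 13→24, due 83, lateness -59
T6: 24→36, due 69, lateness -33
T3: 36→54, due 70, lateness -16
T1: 54→74, due 38, lateness 36
T9: 74→95, due 29, lateness 66
T5: 95→117, due 61, lateness 56
T4: 117→144, due 41, lateness 103
Maximum = 103.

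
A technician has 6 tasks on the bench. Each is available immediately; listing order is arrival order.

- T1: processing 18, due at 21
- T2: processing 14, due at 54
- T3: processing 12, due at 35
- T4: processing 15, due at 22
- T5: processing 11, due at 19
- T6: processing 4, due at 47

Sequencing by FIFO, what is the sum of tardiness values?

124

FIFO (arrival order): T1 T2 T3 T4 T5 T6.
T1: 0→18, due 21, tardiness 0
T2: 18→32, due 54, tardiness 0
T3: 32→44, due 35, tardiness 9
T4: 44→59, due 22, tardiness 37
T5: 59→70, due 19, tardiness 51
T6: 70→74, due 47, tardiness 27
Sum = 0+0+9+37+51+27 = 124.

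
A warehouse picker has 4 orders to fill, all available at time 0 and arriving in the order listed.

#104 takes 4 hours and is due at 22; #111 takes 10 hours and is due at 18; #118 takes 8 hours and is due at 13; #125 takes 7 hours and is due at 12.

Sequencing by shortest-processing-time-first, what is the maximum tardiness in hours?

SPT (increasing processing time): #104 #125 #118 #111.
#104: 0→4, due 22, tardiness 0
#125: 4→11, due 12, tardiness 0
#118: 11→19, due 13, tardiness 6
#111: 19→29, due 18, tardiness 11
Maximum = 11.

11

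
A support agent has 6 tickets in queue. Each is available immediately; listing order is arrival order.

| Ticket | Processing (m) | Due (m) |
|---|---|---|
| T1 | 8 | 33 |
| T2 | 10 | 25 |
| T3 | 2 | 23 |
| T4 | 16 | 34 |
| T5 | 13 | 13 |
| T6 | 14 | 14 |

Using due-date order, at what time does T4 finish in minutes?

EDD (increasing due date): T5 T6 T3 T2 T1 T4.
T5: 0→13
T6: 13→27
T3: 27→29
T2: 29→39
T1: 39→47
T4: 47→63

63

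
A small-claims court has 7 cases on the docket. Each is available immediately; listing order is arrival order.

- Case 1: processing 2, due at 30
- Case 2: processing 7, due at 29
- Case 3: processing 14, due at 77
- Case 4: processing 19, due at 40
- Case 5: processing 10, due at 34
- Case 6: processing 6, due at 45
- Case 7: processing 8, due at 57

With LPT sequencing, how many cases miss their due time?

LPT (decreasing processing time): Case 4 Case 3 Case 5 Case 7 Case 2 Case 6 Case 1.
Case 4: 0→19, due 40, tardiness 0
Case 3: 19→33, due 77, tardiness 0
Case 5: 33→43, due 34, tardiness 9
Case 7: 43→51, due 57, tardiness 0
Case 2: 51→58, due 29, tardiness 29
Case 6: 58→64, due 45, tardiness 19
Case 1: 64→66, due 30, tardiness 36
Late cases: 4.

4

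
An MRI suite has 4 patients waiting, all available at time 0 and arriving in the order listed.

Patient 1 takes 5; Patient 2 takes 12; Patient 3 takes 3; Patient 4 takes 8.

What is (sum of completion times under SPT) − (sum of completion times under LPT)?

-30

SPT (increasing processing time): Patient 3 Patient 1 Patient 4 Patient 2.
Patient 3: 0→3
Patient 1: 3→8
Patient 4: 8→16
Patient 2: 16→28
Sum = 3+8+16+28 = 55.
LPT (decreasing processing time): Patient 2 Patient 4 Patient 1 Patient 3.
Patient 2: 0→12
Patient 4: 12→20
Patient 1: 20→25
Patient 3: 25→28
Sum = 12+20+25+28 = 85.
Difference = 55 − 85 = -30.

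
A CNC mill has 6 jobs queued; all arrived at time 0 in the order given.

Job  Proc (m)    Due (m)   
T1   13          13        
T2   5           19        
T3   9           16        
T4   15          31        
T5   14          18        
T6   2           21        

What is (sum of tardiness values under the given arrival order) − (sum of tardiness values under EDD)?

2

FIFO (arrival order): T1 T2 T3 T4 T5 T6.
T1: 0→13, due 13, tardiness 0
T2: 13→18, due 19, tardiness 0
T3: 18→27, due 16, tardiness 11
T4: 27→42, due 31, tardiness 11
T5: 42→56, due 18, tardiness 38
T6: 56→58, due 21, tardiness 37
Sum = 0+0+11+11+38+37 = 97.
EDD (increasing due date): T1 T3 T5 T2 T6 T4.
T1: 0→13, due 13, tardiness 0
T3: 13→22, due 16, tardiness 6
T5: 22→36, due 18, tardiness 18
T2: 36→41, due 19, tardiness 22
T6: 41→43, due 21, tardiness 22
T4: 43→58, due 31, tardiness 27
Sum = 0+6+18+22+22+27 = 95.
Difference = 97 − 95 = 2.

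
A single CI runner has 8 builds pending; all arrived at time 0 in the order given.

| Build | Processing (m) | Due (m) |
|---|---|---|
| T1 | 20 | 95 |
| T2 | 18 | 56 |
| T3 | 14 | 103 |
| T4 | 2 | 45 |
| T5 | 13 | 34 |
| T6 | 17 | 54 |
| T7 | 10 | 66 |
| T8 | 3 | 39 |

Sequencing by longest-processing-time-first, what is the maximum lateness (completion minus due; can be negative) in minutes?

LPT (decreasing processing time): T1 T2 T6 T3 T5 T7 T8 T4.
T1: 0→20, due 95, lateness -75
T2: 20→38, due 56, lateness -18
T6: 38→55, due 54, lateness 1
T3: 55→69, due 103, lateness -34
T5: 69→82, due 34, lateness 48
T7: 82→92, due 66, lateness 26
T8: 92→95, due 39, lateness 56
T4: 95→97, due 45, lateness 52
Maximum = 56.

56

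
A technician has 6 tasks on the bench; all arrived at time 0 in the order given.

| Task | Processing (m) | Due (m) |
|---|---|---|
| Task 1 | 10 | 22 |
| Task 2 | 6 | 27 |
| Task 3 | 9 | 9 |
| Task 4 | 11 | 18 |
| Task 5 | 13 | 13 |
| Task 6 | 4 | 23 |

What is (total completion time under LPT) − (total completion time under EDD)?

LPT (decreasing processing time): Task 5 Task 4 Task 1 Task 3 Task 2 Task 6.
Task 5: 0→13
Task 4: 13→24
Task 1: 24→34
Task 3: 34→43
Task 2: 43→49
Task 6: 49→53
Sum = 13+24+34+43+49+53 = 216.
EDD (increasing due date): Task 3 Task 5 Task 4 Task 1 Task 6 Task 2.
Task 3: 0→9
Task 5: 9→22
Task 4: 22→33
Task 1: 33→43
Task 6: 43→47
Task 2: 47→53
Sum = 9+22+33+43+47+53 = 207.
Difference = 216 − 207 = 9.

9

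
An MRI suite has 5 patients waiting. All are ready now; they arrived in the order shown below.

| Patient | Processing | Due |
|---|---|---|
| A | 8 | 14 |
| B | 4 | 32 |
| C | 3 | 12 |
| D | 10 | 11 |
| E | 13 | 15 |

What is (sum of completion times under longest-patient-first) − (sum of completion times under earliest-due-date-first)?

24

LPT (decreasing processing time): E D A B C.
E: 0→13
D: 13→23
A: 23→31
B: 31→35
C: 35→38
Sum = 13+23+31+35+38 = 140.
EDD (increasing due date): D C A E B.
D: 0→10
C: 10→13
A: 13→21
E: 21→34
B: 34→38
Sum = 10+13+21+34+38 = 116.
Difference = 140 − 116 = 24.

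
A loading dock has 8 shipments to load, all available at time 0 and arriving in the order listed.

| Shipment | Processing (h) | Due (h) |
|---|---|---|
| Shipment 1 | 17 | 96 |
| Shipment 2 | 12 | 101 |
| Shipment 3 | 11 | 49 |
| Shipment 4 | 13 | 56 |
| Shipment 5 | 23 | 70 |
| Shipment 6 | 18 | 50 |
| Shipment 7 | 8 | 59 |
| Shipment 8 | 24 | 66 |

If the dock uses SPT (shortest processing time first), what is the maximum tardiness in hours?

60

SPT (increasing processing time): Shipment 7 Shipment 3 Shipment 2 Shipment 4 Shipment 1 Shipment 6 Shipment 5 Shipment 8.
Shipment 7: 0→8, due 59, tardiness 0
Shipment 3: 8→19, due 49, tardiness 0
Shipment 2: 19→31, due 101, tardiness 0
Shipment 4: 31→44, due 56, tardiness 0
Shipment 1: 44→61, due 96, tardiness 0
Shipment 6: 61→79, due 50, tardiness 29
Shipment 5: 79→102, due 70, tardiness 32
Shipment 8: 102→126, due 66, tardiness 60
Maximum = 60.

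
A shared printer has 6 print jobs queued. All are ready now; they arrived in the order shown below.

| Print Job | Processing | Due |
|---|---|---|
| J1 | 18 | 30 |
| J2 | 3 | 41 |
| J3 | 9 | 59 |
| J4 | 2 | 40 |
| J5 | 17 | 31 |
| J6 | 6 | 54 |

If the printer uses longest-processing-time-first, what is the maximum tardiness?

LPT (decreasing processing time): J1 J5 J3 J6 J2 J4.
J1: 0→18, due 30, tardiness 0
J5: 18→35, due 31, tardiness 4
J3: 35→44, due 59, tardiness 0
J6: 44→50, due 54, tardiness 0
J2: 50→53, due 41, tardiness 12
J4: 53→55, due 40, tardiness 15
Maximum = 15.

15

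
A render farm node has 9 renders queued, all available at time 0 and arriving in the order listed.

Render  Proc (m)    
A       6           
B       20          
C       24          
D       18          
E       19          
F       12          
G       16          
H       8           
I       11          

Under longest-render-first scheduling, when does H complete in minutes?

LPT (decreasing processing time): C B E D G F I H A.
C: 0→24
B: 24→44
E: 44→63
D: 63→81
G: 81→97
F: 97→109
I: 109→120
H: 120→128

128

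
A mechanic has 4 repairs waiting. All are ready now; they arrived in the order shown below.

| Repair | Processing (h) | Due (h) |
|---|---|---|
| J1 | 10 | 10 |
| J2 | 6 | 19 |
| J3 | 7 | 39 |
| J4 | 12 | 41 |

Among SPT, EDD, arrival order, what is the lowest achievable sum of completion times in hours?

77

SPT (increasing processing time): J2 J3 J1 J4.
J2: 0→6
J3: 6→13
J1: 13→23
J4: 23→35
Sum = 6+13+23+35 = 77.
EDD (increasing due date): J1 J2 J3 J4.
J1: 0→10
J2: 10→16
J3: 16→23
J4: 23→35
Sum = 10+16+23+35 = 84.
FIFO (arrival order): J1 J2 J3 J4.
J1: 0→10
J2: 10→16
J3: 16→23
J4: 23→35
Sum = 10+16+23+35 = 84.
SPT 77, EDD 84, FIFO 84 → minimum 77.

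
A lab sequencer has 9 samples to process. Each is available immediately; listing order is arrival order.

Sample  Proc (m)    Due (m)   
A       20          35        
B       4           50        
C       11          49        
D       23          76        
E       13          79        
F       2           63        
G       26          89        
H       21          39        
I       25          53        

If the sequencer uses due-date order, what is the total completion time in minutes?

703

EDD (increasing due date): A H C B I F D E G.
A: 0→20
H: 20→41
C: 41→52
B: 52→56
I: 56→81
F: 81→83
D: 83→106
E: 106→119
G: 119→145
Sum = 20+41+52+56+81+83+106+119+145 = 703.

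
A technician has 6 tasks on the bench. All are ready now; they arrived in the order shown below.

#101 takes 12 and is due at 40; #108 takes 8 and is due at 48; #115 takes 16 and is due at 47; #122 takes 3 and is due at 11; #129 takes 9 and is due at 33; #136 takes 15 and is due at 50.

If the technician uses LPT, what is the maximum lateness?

52

LPT (decreasing processing time): #115 #136 #101 #129 #108 #122.
#115: 0→16, due 47, lateness -31
#136: 16→31, due 50, lateness -19
#101: 31→43, due 40, lateness 3
#129: 43→52, due 33, lateness 19
#108: 52→60, due 48, lateness 12
#122: 60→63, due 11, lateness 52
Maximum = 52.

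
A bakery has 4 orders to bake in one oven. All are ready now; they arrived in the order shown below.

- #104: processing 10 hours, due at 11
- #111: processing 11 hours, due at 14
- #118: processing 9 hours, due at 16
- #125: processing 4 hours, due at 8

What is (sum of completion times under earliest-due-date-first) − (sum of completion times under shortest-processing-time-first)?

EDD (increasing due date): #125 #104 #111 #118.
#125: 0→4
#104: 4→14
#111: 14→25
#118: 25→34
Sum = 4+14+25+34 = 77.
SPT (increasing processing time): #125 #118 #104 #111.
#125: 0→4
#118: 4→13
#104: 13→23
#111: 23→34
Sum = 4+13+23+34 = 74.
Difference = 77 − 74 = 3.

3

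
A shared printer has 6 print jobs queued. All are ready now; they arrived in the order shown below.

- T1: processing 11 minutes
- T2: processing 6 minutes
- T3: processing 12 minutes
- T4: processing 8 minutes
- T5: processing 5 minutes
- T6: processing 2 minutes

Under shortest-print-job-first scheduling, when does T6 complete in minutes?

SPT (increasing processing time): T6 T5 T2 T4 T1 T3.
T6: 0→2

2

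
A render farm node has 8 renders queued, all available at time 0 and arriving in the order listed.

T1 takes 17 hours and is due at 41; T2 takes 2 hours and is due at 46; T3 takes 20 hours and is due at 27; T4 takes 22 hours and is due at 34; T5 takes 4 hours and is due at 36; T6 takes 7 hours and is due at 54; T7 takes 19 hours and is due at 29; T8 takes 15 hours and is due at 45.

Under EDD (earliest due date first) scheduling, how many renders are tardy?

EDD (increasing due date): T3 T7 T4 T5 T1 T8 T2 T6.
T3: 0→20, due 27, tardiness 0
T7: 20→39, due 29, tardiness 10
T4: 39→61, due 34, tardiness 27
T5: 61→65, due 36, tardiness 29
T1: 65→82, due 41, tardiness 41
T8: 82→97, due 45, tardiness 52
T2: 97→99, due 46, tardiness 53
T6: 99→106, due 54, tardiness 52
Late renders: 7.

7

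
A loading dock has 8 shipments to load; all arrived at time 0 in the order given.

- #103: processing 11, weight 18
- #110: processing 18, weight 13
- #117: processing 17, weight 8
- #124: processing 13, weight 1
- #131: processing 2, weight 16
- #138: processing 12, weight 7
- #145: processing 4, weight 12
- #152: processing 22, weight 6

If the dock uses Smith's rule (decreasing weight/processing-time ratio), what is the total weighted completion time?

WSPT (decreasing weight/processing-time ratio): #131 #145 #103 #110 #138 #117 #152 #124.
#131: finishes 2, weight 16, w·C = 32
#145: finishes 6, weight 12, w·C = 72
#103: finishes 17, weight 18, w·C = 306
#110: finishes 35, weight 13, w·C = 455
#138: finishes 47, weight 7, w·C = 329
#117: finishes 64, weight 8, w·C = 512
#152: finishes 86, weight 6, w·C = 516
#124: finishes 99, weight 1, w·C = 99
Sum = 32+72+306+455+329+512+516+99 = 2321.

2321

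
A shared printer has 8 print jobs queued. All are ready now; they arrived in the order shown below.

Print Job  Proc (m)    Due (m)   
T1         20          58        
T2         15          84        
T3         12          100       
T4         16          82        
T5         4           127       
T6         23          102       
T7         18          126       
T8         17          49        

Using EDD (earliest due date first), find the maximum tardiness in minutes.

EDD (increasing due date): T8 T1 T4 T2 T3 T6 T7 T5.
T8: 0→17, due 49, tardiness 0
T1: 17→37, due 58, tardiness 0
T4: 37→53, due 82, tardiness 0
T2: 53→68, due 84, tardiness 0
T3: 68→80, due 100, tardiness 0
T6: 80→103, due 102, tardiness 1
T7: 103→121, due 126, tardiness 0
T5: 121→125, due 127, tardiness 0
Maximum = 1.

1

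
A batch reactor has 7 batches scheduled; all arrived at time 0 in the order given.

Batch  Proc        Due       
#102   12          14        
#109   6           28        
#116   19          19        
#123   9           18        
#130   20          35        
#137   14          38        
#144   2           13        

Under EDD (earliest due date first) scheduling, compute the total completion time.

EDD (increasing due date): #144 #102 #123 #116 #109 #130 #137.
#144: 0→2
#102: 2→14
#123: 14→23
#116: 23→42
#109: 42→48
#130: 48→68
#137: 68→82
Sum = 2+14+23+42+48+68+82 = 279.

279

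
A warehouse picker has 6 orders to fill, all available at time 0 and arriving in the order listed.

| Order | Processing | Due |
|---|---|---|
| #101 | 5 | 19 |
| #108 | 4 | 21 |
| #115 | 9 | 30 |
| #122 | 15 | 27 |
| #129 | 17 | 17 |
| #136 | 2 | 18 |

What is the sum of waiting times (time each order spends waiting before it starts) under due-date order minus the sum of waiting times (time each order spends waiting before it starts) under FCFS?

16

EDD (increasing due date): #129 #136 #101 #108 #122 #115.
#129: waits 0, runs 0→17
#136: waits 17, runs 17→19
#101: waits 19, runs 19→24
#108: waits 24, runs 24→28
#122: waits 28, runs 28→43
#115: waits 43, runs 43→52
Sum = 0+17+19+24+28+43 = 131.
FIFO (arrival order): #101 #108 #115 #122 #129 #136.
#101: waits 0, runs 0→5
#108: waits 5, runs 5→9
#115: waits 9, runs 9→18
#122: waits 18, runs 18→33
#129: waits 33, runs 33→50
#136: waits 50, runs 50→52
Sum = 0+5+9+18+33+50 = 115.
Difference = 131 − 115 = 16.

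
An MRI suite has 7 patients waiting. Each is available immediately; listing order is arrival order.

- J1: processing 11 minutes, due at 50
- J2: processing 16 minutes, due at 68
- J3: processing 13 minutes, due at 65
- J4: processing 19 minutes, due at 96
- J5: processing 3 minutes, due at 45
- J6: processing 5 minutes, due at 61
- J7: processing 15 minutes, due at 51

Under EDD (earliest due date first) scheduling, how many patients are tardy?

EDD (increasing due date): J5 J1 J7 J6 J3 J2 J4.
J5: 0→3, due 45, tardiness 0
J1: 3→14, due 50, tardiness 0
J7: 14→29, due 51, tardiness 0
J6: 29→34, due 61, tardiness 0
J3: 34→47, due 65, tardiness 0
J2: 47→63, due 68, tardiness 0
J4: 63→82, due 96, tardiness 0
Late patients: 0.

0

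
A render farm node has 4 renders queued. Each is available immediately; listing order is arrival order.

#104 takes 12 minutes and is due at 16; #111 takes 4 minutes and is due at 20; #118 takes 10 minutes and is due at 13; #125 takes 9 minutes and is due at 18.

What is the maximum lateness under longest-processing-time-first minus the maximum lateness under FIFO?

-2

LPT (decreasing processing time): #104 #118 #125 #111.
#104: 0→12, due 16, lateness -4
#118: 12→22, due 13, lateness 9
#125: 22→31, due 18, lateness 13
#111: 31→35, due 20, lateness 15
Maximum = 15.
FIFO (arrival order): #104 #111 #118 #125.
#104: 0→12, due 16, lateness -4
#111: 12→16, due 20, lateness -4
#118: 16→26, due 13, lateness 13
#125: 26→35, due 18, lateness 17
Maximum = 17.
Difference = 15 − 17 = -2.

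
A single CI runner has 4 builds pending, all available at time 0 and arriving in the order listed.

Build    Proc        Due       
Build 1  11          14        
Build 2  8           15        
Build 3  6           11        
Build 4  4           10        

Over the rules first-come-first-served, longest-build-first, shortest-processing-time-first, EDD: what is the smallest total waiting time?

32

FIFO (arrival order): Build 1 Build 2 Build 3 Build 4.
Build 1: waits 0, runs 0→11
Build 2: waits 11, runs 11→19
Build 3: waits 19, runs 19→25
Build 4: waits 25, runs 25→29
Sum = 0+11+19+25 = 55.
LPT (decreasing processing time): Build 1 Build 2 Build 3 Build 4.
Build 1: waits 0, runs 0→11
Build 2: waits 11, runs 11→19
Build 3: waits 19, runs 19→25
Build 4: waits 25, runs 25→29
Sum = 0+11+19+25 = 55.
SPT (increasing processing time): Build 4 Build 3 Build 2 Build 1.
Build 4: waits 0, runs 0→4
Build 3: waits 4, runs 4→10
Build 2: waits 10, runs 10→18
Build 1: waits 18, runs 18→29
Sum = 0+4+10+18 = 32.
EDD (increasing due date): Build 4 Build 3 Build 1 Build 2.
Build 4: waits 0, runs 0→4
Build 3: waits 4, runs 4→10
Build 1: waits 10, runs 10→21
Build 2: waits 21, runs 21→29
Sum = 0+4+10+21 = 35.
FIFO 55, LPT 55, SPT 32, EDD 35 → minimum 32.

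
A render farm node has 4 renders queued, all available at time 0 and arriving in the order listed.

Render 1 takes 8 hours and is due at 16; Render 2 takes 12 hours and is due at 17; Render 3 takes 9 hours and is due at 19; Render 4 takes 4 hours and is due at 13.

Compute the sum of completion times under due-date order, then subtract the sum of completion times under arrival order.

EDD (increasing due date): Render 4 Render 1 Render 2 Render 3.
Render 4: 0→4
Render 1: 4→12
Render 2: 12→24
Render 3: 24→33
Sum = 4+12+24+33 = 73.
FIFO (arrival order): Render 1 Render 2 Render 3 Render 4.
Render 1: 0→8
Render 2: 8→20
Render 3: 20→29
Render 4: 29→33
Sum = 8+20+29+33 = 90.
Difference = 73 − 90 = -17.

-17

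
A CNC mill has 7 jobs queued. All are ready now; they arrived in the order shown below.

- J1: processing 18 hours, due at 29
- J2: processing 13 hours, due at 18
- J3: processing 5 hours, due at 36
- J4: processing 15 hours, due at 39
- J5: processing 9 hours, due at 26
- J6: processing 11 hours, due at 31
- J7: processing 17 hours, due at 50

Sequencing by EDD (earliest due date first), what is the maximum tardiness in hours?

EDD (increasing due date): J2 J5 J1 J6 J3 J4 J7.
J2: 0→13, due 18, tardiness 0
J5: 13→22, due 26, tardiness 0
J1: 22→40, due 29, tardiness 11
J6: 40→51, due 31, tardiness 20
J3: 51→56, due 36, tardiness 20
J4: 56→71, due 39, tardiness 32
J7: 71→88, due 50, tardiness 38
Maximum = 38.

38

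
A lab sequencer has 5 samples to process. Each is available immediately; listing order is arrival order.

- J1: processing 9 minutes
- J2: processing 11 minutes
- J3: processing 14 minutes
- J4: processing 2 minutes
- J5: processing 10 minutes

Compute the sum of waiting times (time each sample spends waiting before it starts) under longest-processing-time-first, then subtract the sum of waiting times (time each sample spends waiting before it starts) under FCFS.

19

LPT (decreasing processing time): J3 J2 J5 J1 J4.
J3: waits 0, runs 0→14
J2: waits 14, runs 14→25
J5: waits 25, runs 25→35
J1: waits 35, runs 35→44
J4: waits 44, runs 44→46
Sum = 0+14+25+35+44 = 118.
FIFO (arrival order): J1 J2 J3 J4 J5.
J1: waits 0, runs 0→9
J2: waits 9, runs 9→20
J3: waits 20, runs 20→34
J4: waits 34, runs 34→36
J5: waits 36, runs 36→46
Sum = 0+9+20+34+36 = 99.
Difference = 118 − 99 = 19.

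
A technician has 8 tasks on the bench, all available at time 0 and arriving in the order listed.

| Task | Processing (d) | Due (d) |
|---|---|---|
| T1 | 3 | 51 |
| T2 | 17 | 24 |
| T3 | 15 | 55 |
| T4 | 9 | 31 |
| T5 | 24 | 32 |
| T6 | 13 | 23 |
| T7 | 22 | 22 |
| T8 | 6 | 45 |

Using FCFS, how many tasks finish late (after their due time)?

FIFO (arrival order): T1 T2 T3 T4 T5 T6 T7 T8.
T1: 0→3, due 51, tardiness 0
T2: 3→20, due 24, tardiness 0
T3: 20→35, due 55, tardiness 0
T4: 35→44, due 31, tardiness 13
T5: 44→68, due 32, tardiness 36
T6: 68→81, due 23, tardiness 58
T7: 81→103, due 22, tardiness 81
T8: 103→109, due 45, tardiness 64
Late tasks: 5.

5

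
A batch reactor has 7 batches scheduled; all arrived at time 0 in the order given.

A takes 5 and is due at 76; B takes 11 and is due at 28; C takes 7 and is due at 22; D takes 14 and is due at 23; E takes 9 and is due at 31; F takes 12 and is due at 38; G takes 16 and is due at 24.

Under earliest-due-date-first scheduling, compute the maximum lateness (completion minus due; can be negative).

EDD (increasing due date): C D G B E F A.
C: 0→7, due 22, lateness -15
D: 7→21, due 23, lateness -2
G: 21→37, due 24, lateness 13
B: 37→48, due 28, lateness 20
E: 48→57, due 31, lateness 26
F: 57→69, due 38, lateness 31
A: 69→74, due 76, lateness -2
Maximum = 31.

31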